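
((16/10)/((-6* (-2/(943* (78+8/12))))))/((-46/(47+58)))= -67732/3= -22577.33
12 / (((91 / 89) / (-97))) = -103596 / 91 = -1138.42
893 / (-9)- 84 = -1649 / 9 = -183.22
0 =0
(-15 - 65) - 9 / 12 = -80.75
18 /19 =0.95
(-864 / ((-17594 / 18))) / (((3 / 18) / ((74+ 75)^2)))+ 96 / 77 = 79758203424 / 677369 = 117747.05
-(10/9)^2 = -100/81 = -1.23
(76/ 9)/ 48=19/ 108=0.18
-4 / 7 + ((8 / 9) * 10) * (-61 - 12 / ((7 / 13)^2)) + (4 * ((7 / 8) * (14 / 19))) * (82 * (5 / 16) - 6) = -57652411 / 67032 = -860.07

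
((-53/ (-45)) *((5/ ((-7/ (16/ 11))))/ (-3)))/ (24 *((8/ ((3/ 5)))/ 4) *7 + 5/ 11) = 848/ 1165185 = 0.00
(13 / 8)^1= 13 / 8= 1.62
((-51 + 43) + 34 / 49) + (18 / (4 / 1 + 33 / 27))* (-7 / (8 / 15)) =-484049 / 9212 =-52.55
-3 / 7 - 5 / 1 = -38 / 7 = -5.43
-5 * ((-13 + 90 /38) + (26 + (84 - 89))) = -985 /19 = -51.84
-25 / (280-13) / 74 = -25 / 19758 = -0.00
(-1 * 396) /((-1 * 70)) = 198 /35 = 5.66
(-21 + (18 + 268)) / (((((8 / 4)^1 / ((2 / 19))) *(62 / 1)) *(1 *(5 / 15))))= 795 / 1178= 0.67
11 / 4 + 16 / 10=87 / 20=4.35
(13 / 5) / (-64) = -13 / 320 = -0.04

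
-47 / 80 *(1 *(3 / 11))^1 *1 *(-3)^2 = -1269 / 880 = -1.44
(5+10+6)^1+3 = 24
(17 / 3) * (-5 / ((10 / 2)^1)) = -17 / 3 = -5.67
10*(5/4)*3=37.50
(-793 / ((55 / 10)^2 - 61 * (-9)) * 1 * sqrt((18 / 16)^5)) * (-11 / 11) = 192699 * sqrt(2) / 148288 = 1.84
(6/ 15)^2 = 4/ 25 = 0.16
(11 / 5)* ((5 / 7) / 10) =11 / 70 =0.16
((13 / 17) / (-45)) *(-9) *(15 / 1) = 39 / 17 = 2.29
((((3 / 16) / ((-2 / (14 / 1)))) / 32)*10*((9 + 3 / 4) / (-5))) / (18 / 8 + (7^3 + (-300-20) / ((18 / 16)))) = 7371 / 560384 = 0.01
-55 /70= -11 /14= -0.79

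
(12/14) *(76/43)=456/301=1.51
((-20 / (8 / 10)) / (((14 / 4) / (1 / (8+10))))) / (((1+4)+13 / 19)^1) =-475 / 6804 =-0.07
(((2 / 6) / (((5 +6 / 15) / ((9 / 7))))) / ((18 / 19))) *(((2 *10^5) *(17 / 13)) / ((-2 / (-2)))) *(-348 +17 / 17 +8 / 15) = -167863100000 / 22113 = -7591150.00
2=2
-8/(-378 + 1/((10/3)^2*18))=1600/75599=0.02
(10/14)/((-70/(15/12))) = -0.01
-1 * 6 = -6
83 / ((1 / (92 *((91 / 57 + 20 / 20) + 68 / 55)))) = 91754176 / 3135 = 29267.68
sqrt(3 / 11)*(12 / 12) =sqrt(33) / 11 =0.52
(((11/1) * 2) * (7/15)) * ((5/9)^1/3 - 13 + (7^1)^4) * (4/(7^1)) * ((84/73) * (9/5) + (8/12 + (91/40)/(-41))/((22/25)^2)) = 32062784625191/800028900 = 40077.03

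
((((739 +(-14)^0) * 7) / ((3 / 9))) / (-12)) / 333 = -35 / 9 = -3.89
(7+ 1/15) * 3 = 106/5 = 21.20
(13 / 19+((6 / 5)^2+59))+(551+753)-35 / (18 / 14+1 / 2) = 639124 / 475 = 1345.52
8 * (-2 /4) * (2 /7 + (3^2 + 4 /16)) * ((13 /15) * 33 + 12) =-7743 /5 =-1548.60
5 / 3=1.67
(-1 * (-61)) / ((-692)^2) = 61 / 478864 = 0.00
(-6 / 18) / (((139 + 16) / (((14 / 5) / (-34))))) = 7 / 39525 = 0.00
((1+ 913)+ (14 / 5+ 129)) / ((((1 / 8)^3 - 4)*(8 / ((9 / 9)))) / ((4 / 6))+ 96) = 74368 / 3415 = 21.78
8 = 8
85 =85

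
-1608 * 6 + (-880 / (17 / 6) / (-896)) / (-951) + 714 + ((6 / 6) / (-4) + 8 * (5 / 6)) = -2020651439 / 226338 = -8927.58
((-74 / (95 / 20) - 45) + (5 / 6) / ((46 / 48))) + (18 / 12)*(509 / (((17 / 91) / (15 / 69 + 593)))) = 18010884845 / 7429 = 2424402.32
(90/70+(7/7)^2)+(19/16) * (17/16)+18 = 38613/1792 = 21.55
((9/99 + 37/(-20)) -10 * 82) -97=-202127/220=-918.76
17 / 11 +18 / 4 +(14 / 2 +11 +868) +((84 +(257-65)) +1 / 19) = 488265 / 418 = 1168.10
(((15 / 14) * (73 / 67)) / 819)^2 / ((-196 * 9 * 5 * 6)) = -0.00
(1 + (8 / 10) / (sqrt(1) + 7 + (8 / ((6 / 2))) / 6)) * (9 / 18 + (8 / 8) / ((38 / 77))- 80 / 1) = -153088 / 1805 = -84.81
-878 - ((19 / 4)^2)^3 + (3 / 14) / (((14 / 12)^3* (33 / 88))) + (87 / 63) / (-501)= -182747268906887 / 14781247488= -12363.45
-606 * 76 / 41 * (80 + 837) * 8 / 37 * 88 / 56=-530933568 / 1517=-349989.17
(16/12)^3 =64/27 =2.37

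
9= 9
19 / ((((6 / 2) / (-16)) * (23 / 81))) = -8208 / 23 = -356.87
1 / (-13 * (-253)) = 0.00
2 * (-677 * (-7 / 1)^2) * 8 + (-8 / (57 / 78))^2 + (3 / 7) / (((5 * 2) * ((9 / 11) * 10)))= -402284362429 / 758100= -530648.15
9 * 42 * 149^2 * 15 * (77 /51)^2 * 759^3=36259337461564470330 /289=125464835507143495.95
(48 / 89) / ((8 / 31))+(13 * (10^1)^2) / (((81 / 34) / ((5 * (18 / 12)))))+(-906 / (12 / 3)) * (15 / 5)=3415.18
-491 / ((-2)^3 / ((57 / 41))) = 27987 / 328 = 85.33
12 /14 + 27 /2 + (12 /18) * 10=883 /42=21.02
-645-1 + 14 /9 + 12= -5692 /9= -632.44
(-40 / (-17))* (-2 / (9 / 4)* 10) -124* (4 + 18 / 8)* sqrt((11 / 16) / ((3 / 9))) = -775* sqrt(33) / 4 -3200 / 153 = -1133.92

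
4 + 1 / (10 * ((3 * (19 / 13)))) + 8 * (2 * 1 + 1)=15973 / 570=28.02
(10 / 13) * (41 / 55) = 82 / 143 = 0.57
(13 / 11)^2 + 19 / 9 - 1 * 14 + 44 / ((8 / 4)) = 12532 / 1089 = 11.51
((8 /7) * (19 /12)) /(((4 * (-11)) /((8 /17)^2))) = -608 /66759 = -0.01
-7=-7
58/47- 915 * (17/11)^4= -3590971427/688127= -5218.47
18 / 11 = 1.64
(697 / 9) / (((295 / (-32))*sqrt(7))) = -22304*sqrt(7) / 18585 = -3.18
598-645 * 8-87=-4649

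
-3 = -3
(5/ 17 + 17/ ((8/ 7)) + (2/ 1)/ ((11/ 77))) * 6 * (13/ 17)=133.83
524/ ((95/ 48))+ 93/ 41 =1040067/ 3895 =267.03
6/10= 3/5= 0.60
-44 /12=-11 /3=-3.67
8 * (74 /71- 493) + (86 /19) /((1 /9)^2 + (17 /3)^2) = -6907032315 /1755049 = -3935.52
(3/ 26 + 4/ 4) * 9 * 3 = 30.12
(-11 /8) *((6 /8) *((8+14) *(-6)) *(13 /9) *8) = 1573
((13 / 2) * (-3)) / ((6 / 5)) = -65 / 4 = -16.25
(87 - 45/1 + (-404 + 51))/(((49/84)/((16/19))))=-59712/133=-448.96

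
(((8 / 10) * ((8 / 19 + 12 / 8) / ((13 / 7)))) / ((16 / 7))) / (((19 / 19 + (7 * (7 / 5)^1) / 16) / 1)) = 0.22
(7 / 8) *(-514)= -1799 / 4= -449.75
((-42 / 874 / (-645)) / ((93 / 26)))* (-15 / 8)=-0.00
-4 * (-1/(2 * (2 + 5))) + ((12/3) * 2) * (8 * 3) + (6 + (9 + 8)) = 1507/7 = 215.29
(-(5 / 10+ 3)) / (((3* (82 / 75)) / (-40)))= 1750 / 41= 42.68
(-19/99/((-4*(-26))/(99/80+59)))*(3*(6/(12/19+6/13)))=-1739659/950400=-1.83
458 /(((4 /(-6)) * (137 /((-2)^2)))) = -2748 /137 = -20.06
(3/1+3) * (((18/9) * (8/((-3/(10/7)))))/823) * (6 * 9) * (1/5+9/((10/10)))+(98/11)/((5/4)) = -6485368/316855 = -20.47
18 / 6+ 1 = 4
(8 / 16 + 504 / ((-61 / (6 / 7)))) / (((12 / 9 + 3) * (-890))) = 2409 / 1411540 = 0.00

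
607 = 607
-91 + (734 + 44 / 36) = 5798 / 9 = 644.22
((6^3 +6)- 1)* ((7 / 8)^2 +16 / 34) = 17485 / 64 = 273.20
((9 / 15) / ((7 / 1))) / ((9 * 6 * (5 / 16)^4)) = 32768 / 196875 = 0.17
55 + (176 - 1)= 230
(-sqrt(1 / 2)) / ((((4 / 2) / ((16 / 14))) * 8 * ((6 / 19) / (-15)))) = 95 * sqrt(2) / 56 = 2.40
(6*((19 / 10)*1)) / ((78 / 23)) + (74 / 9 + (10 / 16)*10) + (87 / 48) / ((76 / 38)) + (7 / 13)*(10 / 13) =4661369 / 243360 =19.15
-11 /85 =-0.13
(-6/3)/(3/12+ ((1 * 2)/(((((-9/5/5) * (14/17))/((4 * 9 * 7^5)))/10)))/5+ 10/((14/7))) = 8/32653579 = 0.00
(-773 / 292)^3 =-461889917 / 24897088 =-18.55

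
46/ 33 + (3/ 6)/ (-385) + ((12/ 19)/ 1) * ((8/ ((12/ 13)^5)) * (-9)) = -140013901/ 2106720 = -66.46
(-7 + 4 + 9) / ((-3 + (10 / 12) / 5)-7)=-36 / 59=-0.61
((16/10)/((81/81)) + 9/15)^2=121/25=4.84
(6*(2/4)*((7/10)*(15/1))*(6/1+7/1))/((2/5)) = 4095/4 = 1023.75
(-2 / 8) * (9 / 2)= -1.12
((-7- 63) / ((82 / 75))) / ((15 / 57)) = -9975 / 41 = -243.29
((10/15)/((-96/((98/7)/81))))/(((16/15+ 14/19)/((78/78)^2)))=-665/999216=-0.00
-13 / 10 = -1.30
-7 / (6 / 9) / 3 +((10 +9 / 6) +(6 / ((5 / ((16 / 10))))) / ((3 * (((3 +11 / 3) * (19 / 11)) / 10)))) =4064 / 475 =8.56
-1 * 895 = -895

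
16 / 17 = 0.94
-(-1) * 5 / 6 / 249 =5 / 1494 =0.00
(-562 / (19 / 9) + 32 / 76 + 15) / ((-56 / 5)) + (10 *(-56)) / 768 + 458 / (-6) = -116339 / 2128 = -54.67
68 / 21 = 3.24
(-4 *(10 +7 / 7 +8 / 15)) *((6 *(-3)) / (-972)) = -346 / 405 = -0.85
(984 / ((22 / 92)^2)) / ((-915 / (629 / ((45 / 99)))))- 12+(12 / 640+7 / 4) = -13975290279 / 536800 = -26034.45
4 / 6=0.67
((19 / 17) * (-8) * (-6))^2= 831744 / 289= 2878.01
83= 83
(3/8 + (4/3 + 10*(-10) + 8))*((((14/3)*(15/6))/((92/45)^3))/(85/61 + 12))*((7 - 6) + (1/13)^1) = -327906376875/33081780992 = -9.91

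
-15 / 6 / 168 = -5 / 336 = -0.01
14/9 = 1.56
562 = 562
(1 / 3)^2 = 1 / 9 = 0.11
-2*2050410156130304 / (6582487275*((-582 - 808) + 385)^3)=4100820312260608 / 6681719093481534375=0.00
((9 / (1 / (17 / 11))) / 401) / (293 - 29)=51 / 388168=0.00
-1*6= -6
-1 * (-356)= 356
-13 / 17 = -0.76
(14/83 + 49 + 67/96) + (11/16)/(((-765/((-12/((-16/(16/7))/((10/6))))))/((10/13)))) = 49.86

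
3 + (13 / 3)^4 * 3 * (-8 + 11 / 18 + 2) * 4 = -5540105 / 243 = -22798.79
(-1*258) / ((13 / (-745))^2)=-143196450 / 169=-847316.27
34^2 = 1156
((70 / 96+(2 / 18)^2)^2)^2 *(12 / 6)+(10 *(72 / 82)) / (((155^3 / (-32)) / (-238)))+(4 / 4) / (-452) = 3019572050541538302703 / 4867179922215618969600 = 0.62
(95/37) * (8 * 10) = 205.41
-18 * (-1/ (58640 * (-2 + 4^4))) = 0.00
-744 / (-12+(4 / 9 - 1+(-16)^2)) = -3.06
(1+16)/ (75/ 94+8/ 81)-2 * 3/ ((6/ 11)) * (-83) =6362489/ 6827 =931.96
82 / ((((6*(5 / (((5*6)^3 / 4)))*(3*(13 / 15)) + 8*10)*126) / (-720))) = -3690000 / 630091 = -5.86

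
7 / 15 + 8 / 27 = 0.76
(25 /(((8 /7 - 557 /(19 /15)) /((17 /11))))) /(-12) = 56525 /7699956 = 0.01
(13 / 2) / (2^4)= 13 / 32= 0.41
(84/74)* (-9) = -378/37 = -10.22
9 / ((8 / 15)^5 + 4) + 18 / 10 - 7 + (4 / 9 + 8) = 755806003 / 138162060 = 5.47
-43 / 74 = -0.58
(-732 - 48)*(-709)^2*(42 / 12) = -1372319130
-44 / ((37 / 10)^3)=-44000 / 50653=-0.87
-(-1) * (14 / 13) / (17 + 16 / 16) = 7 / 117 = 0.06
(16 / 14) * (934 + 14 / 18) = 67304 / 63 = 1068.32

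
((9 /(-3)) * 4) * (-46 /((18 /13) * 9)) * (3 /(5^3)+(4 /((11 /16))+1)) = 303.08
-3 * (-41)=123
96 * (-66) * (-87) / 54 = 10208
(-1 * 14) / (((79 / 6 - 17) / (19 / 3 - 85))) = -6608 / 23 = -287.30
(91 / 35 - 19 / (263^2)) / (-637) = -899102 / 220303265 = -0.00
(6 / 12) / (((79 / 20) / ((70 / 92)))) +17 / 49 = 39464 / 89033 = 0.44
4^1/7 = 4/7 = 0.57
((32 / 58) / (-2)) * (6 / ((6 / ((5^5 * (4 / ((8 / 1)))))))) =-12500 / 29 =-431.03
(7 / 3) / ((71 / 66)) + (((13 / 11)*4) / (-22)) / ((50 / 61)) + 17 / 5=1139782 / 214775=5.31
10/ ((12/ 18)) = 15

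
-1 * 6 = -6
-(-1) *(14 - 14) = 0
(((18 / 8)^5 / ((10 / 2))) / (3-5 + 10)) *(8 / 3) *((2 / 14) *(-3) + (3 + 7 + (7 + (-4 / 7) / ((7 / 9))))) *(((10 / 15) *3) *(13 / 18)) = 87.94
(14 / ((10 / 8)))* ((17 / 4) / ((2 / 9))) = 1071 / 5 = 214.20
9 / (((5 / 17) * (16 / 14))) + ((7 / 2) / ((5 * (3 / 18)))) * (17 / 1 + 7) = 5103 / 40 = 127.58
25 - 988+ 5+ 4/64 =-15327/16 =-957.94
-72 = -72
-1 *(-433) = 433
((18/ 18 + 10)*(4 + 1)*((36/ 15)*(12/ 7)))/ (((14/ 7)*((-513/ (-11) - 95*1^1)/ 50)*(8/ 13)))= -353925/ 1862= -190.08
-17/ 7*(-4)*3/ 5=5.83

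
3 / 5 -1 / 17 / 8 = 403 / 680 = 0.59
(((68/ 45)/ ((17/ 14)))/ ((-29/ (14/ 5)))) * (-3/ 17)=784/ 36975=0.02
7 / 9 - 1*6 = -47 / 9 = -5.22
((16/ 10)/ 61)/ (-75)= -0.00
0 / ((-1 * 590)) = 0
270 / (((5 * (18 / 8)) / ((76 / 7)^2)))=138624 / 49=2829.06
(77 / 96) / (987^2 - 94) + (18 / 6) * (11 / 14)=1542935339 / 654578400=2.36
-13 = -13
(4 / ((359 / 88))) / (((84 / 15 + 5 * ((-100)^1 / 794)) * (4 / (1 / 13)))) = 87340 / 23022311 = 0.00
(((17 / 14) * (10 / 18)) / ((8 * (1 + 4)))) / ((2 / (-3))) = -17 / 672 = -0.03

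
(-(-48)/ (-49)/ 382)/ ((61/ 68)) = -1632/ 570899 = -0.00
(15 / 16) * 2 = 15 / 8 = 1.88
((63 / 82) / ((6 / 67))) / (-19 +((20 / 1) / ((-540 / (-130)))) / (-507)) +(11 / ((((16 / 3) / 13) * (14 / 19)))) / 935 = -6444141483 / 15626070880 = -0.41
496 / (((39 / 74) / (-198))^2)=11831314176 / 169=70007776.19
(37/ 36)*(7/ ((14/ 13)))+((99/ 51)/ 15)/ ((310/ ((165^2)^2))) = 11740871387/ 37944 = 309426.30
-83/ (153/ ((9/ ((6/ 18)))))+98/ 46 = -4894/ 391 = -12.52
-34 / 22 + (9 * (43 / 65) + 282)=286.41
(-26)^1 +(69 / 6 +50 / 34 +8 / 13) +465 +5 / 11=2202683 / 4862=453.04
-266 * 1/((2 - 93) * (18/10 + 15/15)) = 95/91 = 1.04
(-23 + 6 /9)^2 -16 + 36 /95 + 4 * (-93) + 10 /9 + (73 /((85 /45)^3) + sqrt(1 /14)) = sqrt(14) /14 + 517094492 /4200615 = 123.37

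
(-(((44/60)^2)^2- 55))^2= 7671426430756/2562890625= 2993.27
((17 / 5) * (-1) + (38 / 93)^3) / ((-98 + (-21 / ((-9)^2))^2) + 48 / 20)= 0.03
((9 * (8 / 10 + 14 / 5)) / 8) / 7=0.58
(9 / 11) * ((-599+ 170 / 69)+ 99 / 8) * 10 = -4779.50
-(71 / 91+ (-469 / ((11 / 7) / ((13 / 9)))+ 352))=705592 / 9009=78.32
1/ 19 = 0.05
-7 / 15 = -0.47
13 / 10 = 1.30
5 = 5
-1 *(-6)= 6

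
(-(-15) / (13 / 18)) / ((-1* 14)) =-135 / 91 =-1.48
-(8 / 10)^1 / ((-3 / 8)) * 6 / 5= 64 / 25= 2.56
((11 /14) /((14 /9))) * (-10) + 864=84177 /98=858.95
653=653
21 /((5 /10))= 42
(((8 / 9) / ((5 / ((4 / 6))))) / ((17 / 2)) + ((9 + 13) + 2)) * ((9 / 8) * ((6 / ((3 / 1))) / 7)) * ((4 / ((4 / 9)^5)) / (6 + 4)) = 135596187 / 761600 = 178.04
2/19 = 0.11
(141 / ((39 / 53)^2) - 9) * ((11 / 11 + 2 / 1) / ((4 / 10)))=318650 / 169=1885.50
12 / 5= 2.40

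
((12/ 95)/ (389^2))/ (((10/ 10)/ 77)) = 924/ 14375495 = 0.00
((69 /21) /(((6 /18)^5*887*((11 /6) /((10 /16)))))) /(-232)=-83835 /63381472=-0.00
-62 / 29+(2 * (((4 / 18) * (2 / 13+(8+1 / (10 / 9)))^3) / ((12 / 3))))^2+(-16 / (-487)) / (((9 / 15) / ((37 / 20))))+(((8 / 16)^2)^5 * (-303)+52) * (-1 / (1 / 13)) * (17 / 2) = 191666148749700999676129 / 176694108930144000000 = 1084.73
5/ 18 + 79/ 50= 418/ 225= 1.86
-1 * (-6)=6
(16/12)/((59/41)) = 164/177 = 0.93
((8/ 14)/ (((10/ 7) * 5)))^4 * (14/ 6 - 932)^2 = 124456336/ 3515625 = 35.40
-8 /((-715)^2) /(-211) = 8 /107868475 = 0.00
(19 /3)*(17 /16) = 323 /48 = 6.73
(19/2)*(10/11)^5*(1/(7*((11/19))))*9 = 162450000/12400927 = 13.10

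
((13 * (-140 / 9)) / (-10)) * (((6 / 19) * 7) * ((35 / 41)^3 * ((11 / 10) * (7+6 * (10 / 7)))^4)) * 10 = 188069393803291 / 7856994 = 23936558.15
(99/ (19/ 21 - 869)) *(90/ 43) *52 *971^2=-917357893452/ 78389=-11702635.49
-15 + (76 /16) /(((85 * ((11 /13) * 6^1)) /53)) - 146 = -160.42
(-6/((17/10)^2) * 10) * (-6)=36000/289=124.57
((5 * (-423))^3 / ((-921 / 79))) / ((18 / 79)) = 2186862782625 / 614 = 3561665769.75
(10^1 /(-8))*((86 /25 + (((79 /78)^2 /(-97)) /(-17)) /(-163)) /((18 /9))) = -140635653263 /65412004320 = -2.15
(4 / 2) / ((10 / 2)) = 2 / 5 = 0.40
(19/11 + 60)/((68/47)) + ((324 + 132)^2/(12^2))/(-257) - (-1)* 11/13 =94694473/2499068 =37.89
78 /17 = 4.59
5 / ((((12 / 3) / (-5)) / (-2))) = 25 / 2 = 12.50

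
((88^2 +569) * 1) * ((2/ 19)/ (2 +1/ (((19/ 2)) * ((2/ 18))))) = 8313/ 28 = 296.89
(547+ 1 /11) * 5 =30090 /11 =2735.45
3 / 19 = 0.16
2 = 2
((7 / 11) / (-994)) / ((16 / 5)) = -5 / 24992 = -0.00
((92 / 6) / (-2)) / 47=-23 / 141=-0.16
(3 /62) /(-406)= -3 /25172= -0.00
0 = 0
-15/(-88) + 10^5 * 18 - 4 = 158399663/88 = 1799996.17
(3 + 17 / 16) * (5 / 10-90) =-363.59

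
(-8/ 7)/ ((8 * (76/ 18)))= -9/ 266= -0.03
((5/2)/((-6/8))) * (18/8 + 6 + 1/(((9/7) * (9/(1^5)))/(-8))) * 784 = -4800040/243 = -19753.25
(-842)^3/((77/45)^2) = -1208819068200/5929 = -203882453.74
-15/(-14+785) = -5/257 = -0.02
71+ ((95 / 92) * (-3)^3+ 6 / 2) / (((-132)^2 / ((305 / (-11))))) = 417549131 / 5877696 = 71.04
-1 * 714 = -714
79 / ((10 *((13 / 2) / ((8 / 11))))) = 632 / 715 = 0.88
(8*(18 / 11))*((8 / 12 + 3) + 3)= 87.27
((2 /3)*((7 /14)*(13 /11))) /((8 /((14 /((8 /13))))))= 1183 /1056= 1.12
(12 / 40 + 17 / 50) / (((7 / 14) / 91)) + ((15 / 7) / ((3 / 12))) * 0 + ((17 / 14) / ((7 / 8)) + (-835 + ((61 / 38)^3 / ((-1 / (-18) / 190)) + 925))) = 12696176261 / 884450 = 14354.88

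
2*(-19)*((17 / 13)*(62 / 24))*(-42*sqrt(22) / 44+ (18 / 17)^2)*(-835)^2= -22175938350 / 221+ 48869197475*sqrt(22) / 572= 300385153.30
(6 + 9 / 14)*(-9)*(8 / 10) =-1674 / 35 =-47.83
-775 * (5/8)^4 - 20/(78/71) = -21798785/159744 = -136.46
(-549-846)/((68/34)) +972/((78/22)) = -11007/26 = -423.35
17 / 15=1.13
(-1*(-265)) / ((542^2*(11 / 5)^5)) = 828125 / 47310985964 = 0.00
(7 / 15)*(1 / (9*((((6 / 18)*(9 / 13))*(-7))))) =-13 / 405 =-0.03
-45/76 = -0.59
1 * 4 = 4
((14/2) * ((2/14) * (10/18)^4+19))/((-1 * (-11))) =873238/72171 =12.10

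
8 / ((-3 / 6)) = -16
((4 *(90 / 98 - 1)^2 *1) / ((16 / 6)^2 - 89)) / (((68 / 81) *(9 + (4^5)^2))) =-11664 / 31543669237465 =-0.00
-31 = -31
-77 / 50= -1.54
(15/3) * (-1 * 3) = -15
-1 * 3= -3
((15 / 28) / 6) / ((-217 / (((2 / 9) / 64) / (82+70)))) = -5 / 531965952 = -0.00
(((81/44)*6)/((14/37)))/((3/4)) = 2997/77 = 38.92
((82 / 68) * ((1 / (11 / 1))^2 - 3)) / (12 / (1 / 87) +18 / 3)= -7421 / 2159850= -0.00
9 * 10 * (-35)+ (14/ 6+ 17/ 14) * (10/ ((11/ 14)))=-102460/ 33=-3104.85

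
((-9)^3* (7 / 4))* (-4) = 5103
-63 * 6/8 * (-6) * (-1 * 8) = -2268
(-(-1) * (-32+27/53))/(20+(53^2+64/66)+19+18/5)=-275385/24945722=-0.01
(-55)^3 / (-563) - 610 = -177055 / 563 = -314.48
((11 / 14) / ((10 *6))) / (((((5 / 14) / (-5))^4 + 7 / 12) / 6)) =45276 / 336155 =0.13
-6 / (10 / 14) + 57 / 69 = -7.57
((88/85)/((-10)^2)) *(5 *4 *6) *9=4752/425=11.18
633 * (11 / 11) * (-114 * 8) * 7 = -4041072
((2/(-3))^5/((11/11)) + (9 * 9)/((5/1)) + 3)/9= 23168/10935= 2.12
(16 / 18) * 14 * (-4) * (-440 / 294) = 74.50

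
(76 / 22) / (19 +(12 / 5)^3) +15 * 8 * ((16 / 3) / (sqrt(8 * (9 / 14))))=4750 / 45133 +320 * sqrt(7) / 3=282.32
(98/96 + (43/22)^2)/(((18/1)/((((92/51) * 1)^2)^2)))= 62946315176/22101911667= 2.85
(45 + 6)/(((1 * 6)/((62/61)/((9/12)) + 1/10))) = 45271/3660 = 12.37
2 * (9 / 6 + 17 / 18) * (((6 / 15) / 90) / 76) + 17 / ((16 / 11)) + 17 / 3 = 10683401 / 615600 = 17.35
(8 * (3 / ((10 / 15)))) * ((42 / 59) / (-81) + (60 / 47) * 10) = 3820568 / 8319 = 459.26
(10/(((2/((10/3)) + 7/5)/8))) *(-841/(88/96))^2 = 4073938560/121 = 33668913.72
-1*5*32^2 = -5120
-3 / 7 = -0.43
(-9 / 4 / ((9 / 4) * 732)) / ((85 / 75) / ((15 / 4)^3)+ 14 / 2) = -16875 / 86732972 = -0.00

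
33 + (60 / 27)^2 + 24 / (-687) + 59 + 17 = 113.90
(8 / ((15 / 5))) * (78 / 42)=4.95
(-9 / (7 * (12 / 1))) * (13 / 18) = -13 / 168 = -0.08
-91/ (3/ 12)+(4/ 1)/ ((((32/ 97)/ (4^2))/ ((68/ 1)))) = 12828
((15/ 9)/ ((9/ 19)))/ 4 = 95/ 108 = 0.88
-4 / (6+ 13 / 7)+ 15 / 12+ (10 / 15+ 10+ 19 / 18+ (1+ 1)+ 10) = 48437 / 1980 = 24.46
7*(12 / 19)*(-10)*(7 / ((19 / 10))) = -58800 / 361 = -162.88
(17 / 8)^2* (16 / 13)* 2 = 289 / 26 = 11.12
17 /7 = 2.43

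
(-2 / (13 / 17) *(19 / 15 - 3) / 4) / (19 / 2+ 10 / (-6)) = 34 / 235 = 0.14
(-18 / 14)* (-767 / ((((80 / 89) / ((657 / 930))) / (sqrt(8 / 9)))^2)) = 291382595127 / 538160000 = 541.44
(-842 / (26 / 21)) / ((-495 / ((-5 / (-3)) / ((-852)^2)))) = 2947 / 934238448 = 0.00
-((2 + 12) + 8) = -22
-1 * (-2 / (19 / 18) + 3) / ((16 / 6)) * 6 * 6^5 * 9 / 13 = -13387.63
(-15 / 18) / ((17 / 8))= -20 / 51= -0.39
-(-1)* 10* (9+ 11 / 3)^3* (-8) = -4389760 / 27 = -162583.70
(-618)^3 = -236029032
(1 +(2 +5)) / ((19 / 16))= 6.74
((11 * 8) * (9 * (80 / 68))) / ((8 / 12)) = 23760 / 17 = 1397.65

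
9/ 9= 1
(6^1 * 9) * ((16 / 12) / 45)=1.60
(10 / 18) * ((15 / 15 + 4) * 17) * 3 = 425 / 3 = 141.67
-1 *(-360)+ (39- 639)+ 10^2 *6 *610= 365760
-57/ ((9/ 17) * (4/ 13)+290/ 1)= -12597/ 64126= -0.20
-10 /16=-5 /8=-0.62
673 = 673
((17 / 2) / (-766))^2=289 / 2347024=0.00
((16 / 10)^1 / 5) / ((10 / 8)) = 32 / 125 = 0.26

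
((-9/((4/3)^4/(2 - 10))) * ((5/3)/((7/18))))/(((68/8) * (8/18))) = 98415/3808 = 25.84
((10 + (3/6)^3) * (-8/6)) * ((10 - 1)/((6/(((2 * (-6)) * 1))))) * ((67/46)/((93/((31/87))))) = 1809/1334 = 1.36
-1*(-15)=15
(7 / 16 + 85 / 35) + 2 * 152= 34369 / 112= 306.87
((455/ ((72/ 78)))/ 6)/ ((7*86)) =845/ 6192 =0.14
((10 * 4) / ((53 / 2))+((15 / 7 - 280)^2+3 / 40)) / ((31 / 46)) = 184464084593 / 1610140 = 114564.00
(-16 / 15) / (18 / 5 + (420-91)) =-16 / 4989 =-0.00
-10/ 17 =-0.59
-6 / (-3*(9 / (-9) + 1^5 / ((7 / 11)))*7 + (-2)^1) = 3 / 7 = 0.43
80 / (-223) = -80 / 223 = -0.36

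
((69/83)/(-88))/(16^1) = -69/116864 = -0.00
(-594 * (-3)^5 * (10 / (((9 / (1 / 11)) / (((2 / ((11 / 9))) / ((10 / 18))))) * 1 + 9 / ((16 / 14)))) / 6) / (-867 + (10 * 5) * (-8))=-4.58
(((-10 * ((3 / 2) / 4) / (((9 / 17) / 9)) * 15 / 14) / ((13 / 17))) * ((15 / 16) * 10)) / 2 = -4876875 / 11648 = -418.69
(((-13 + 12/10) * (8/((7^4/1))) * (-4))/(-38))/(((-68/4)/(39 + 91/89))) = 3362528/345107735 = 0.01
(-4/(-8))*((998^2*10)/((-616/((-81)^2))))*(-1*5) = 40842389025/154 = 265210318.34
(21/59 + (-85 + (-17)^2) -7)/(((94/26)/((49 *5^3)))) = 927153500/2773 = 334350.34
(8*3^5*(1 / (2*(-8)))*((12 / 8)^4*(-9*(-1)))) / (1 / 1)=-177147 / 32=-5535.84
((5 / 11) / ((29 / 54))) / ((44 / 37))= 4995 / 7018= 0.71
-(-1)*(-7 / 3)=-7 / 3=-2.33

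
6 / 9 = 2 / 3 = 0.67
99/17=5.82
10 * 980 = 9800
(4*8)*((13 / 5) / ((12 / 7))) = 48.53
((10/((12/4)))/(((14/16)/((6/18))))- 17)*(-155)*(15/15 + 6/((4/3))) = 1689655/126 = 13409.96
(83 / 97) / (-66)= -83 / 6402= -0.01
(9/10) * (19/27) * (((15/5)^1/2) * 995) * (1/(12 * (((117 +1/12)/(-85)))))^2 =1092709/315844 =3.46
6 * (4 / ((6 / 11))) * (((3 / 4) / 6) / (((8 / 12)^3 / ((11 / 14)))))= 3267 / 224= 14.58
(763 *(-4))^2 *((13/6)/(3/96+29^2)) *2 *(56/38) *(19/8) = 13562209024/80739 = 167975.94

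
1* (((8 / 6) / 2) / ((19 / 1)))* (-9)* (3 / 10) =-9 / 95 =-0.09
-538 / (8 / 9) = -2421 / 4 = -605.25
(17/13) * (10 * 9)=1530/13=117.69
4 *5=20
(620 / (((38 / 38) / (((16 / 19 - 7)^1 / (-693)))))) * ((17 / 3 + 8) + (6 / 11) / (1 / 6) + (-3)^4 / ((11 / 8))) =20174180 / 48279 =417.87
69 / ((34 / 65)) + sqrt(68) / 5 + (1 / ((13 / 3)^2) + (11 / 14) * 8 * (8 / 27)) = 2 * sqrt(17) / 5 + 145335811 / 1085994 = 135.48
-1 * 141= -141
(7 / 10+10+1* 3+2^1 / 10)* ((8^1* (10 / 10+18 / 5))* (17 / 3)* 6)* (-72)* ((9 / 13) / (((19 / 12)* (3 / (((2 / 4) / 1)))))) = -563490432 / 6175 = -91253.51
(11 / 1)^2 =121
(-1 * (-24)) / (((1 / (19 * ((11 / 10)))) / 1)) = 2508 / 5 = 501.60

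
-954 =-954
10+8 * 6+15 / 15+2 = 61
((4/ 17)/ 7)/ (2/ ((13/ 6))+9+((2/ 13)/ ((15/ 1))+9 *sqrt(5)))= -2235/ 2050489+2025 *sqrt(5)/ 2050489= 0.00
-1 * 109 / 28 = -109 / 28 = -3.89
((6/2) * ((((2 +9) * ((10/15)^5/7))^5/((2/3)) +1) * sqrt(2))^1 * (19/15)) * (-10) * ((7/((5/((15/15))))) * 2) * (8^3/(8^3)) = -360961635735813908 * sqrt(2)/3390566585454405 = -150.56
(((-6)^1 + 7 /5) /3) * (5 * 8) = -184 /3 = -61.33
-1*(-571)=571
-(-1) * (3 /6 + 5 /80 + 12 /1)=201 /16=12.56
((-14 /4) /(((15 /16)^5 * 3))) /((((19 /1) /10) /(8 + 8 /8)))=-7340032 /961875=-7.63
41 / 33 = 1.24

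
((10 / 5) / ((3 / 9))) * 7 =42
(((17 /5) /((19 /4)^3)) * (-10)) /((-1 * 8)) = 272 /6859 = 0.04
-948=-948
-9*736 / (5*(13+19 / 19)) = -3312 / 35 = -94.63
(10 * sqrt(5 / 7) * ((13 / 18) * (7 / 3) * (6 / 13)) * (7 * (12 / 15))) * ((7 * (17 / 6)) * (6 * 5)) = 33320 * sqrt(35) / 9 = 21902.64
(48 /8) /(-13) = -6 /13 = -0.46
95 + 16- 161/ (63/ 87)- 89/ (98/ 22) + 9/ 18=-38459/ 294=-130.81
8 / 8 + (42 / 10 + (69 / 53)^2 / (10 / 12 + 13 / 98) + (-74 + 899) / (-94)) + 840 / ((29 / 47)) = 1847878725097 / 1359176785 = 1359.56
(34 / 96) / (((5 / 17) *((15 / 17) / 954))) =1301.94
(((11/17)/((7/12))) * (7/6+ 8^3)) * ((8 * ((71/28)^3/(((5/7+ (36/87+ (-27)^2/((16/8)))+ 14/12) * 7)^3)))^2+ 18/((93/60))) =670913540039048234885491395336469608582975843/101493993573443468701171482174645294516224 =6610.38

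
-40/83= -0.48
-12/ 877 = -0.01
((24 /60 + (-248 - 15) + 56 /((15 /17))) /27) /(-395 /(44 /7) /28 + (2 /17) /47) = 420043888 /127677465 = 3.29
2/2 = 1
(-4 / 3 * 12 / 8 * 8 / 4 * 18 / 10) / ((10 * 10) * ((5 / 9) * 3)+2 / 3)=-54 / 1255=-0.04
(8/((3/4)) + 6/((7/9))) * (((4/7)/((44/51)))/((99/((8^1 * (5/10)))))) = 26248/53361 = 0.49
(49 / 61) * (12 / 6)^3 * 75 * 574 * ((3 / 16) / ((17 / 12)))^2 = 85432725 / 17629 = 4846.15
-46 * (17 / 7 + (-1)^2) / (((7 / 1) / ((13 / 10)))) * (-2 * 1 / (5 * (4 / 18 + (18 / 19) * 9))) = 306774 / 229075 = 1.34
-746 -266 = -1012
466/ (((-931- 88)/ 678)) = -315948/ 1019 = -310.06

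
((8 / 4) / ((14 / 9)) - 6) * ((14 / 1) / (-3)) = 22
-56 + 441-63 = 322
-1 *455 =-455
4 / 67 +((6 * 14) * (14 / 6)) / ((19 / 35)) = 459696 / 1273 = 361.11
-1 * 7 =-7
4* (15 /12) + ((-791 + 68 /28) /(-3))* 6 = 11075 /7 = 1582.14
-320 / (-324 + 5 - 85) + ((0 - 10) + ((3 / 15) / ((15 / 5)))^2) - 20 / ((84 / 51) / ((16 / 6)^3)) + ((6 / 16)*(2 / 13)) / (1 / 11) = -5926818283 / 24815700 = -238.83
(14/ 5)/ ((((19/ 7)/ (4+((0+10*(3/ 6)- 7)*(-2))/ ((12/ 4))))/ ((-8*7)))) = -308.10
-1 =-1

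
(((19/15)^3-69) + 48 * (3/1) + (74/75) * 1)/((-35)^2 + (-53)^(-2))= 369824513/5806731375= 0.06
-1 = -1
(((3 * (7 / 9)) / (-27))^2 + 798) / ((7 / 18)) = 1495922 / 729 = 2052.02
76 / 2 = 38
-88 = -88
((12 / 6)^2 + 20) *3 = 72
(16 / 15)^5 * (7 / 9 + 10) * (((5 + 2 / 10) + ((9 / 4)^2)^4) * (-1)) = -336687063632 / 34171875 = -9852.75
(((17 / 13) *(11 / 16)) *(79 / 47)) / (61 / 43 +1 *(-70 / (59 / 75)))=-37479101 / 2171748176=-0.02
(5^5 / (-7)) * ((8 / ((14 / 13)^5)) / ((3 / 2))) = -1160290625 / 705894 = -1643.72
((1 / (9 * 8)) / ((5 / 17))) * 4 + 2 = 197 / 90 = 2.19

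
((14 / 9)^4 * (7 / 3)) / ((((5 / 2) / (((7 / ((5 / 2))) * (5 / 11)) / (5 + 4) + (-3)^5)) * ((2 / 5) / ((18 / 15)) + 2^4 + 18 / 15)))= -12930902432 / 170828757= -75.70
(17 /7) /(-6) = -17 /42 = -0.40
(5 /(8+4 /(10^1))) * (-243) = -2025 /14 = -144.64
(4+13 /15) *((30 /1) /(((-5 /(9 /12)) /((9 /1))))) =-1971 /10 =-197.10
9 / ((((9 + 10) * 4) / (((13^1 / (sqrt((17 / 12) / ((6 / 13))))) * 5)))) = 135 * sqrt(442) / 646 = 4.39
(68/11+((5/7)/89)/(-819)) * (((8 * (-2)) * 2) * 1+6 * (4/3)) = -277568488/1870869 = -148.36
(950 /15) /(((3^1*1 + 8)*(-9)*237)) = -190 /70389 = -0.00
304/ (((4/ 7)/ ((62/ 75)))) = 32984/ 75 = 439.79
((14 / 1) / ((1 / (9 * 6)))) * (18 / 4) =3402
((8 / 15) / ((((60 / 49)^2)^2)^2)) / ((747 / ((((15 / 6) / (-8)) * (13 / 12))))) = -432028097404813 / 9033646694400000000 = -0.00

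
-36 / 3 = -12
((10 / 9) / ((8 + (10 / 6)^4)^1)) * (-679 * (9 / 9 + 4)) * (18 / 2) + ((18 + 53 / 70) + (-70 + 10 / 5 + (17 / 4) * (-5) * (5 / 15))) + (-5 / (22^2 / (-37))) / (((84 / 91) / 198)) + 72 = -24260781527 / 11762520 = -2062.55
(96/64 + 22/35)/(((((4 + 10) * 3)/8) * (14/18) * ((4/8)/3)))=5364/1715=3.13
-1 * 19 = -19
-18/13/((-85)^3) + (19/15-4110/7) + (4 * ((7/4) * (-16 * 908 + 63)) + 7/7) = -17074079012197/167656125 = -101839.88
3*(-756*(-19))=43092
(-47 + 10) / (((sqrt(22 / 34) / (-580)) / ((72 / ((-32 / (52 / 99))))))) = -278980 * sqrt(187) / 121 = -31528.88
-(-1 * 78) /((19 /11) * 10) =429 /95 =4.52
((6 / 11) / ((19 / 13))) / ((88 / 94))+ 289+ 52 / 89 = 118667391 / 409222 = 289.98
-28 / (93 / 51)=-476 / 31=-15.35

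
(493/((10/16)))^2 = 15555136/25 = 622205.44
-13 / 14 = -0.93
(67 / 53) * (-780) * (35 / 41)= -1829100 / 2173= -841.74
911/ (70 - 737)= -911/ 667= -1.37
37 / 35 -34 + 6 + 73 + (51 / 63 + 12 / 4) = 748 / 15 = 49.87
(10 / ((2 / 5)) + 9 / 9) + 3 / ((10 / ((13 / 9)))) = 26.43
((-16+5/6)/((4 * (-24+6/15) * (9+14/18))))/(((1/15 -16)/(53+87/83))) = -0.06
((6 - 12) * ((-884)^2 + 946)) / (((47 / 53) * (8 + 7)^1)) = -82934612 / 235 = -352913.24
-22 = -22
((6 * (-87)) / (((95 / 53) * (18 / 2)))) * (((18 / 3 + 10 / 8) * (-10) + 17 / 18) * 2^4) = 31674496 / 855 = 37046.19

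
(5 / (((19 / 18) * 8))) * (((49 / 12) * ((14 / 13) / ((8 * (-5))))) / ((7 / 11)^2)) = -2541 / 15808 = -0.16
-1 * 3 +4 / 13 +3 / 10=-311 / 130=-2.39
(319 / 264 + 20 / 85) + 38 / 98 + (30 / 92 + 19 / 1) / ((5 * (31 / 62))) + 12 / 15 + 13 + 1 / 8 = 6749759 / 287385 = 23.49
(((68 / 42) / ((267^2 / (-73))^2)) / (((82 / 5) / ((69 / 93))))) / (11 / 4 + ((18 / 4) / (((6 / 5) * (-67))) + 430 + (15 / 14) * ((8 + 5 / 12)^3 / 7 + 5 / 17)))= 10632226398080 / 72576633674806440551271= 0.00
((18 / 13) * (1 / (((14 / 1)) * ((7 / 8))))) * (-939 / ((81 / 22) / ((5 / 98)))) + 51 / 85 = -0.87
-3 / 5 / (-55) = 3 / 275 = 0.01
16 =16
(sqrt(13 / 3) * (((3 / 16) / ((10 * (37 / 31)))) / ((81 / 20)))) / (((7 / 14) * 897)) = 31 * sqrt(39) / 10753236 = 0.00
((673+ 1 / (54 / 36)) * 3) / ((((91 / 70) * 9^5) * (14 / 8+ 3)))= 80840 / 14585103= 0.01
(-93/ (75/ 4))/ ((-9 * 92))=31/ 5175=0.01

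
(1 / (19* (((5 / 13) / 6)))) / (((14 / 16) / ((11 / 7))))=1.47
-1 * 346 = -346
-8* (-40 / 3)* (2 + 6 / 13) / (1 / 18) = 61440 / 13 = 4726.15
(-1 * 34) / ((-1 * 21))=34 / 21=1.62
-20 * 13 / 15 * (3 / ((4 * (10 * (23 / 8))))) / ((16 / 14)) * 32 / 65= -112 / 575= -0.19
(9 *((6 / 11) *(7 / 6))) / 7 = 9 / 11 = 0.82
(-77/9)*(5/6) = -385/54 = -7.13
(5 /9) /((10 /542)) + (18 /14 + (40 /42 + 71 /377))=772799 /23751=32.54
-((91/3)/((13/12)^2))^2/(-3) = 37632/169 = 222.67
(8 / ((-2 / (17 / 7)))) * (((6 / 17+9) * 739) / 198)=-78334 / 231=-339.11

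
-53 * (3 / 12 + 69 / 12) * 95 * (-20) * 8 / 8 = 604200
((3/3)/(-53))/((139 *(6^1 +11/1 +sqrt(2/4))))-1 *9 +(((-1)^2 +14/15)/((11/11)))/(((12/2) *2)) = -6762963689/765136620 +sqrt(2)/4250759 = -8.84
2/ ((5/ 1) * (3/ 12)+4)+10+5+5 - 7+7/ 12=391/ 28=13.96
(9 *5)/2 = 45/2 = 22.50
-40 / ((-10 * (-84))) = -1 / 21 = -0.05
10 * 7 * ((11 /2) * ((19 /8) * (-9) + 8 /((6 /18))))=8085 /8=1010.62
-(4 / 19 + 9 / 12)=-73 / 76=-0.96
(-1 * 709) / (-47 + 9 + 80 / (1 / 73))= -709 / 5802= -0.12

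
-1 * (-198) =198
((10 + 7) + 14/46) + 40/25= 2174/115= 18.90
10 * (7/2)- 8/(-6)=109/3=36.33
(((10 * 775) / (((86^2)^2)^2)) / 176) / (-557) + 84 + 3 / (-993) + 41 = 6068103607695434839391679 / 48546002178836683237376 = 125.00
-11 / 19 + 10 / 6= 62 / 57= 1.09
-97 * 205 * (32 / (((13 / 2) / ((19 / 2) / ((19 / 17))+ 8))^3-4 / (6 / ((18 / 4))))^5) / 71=1191885931244938887506642445 / 29155186704343013760737297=40.88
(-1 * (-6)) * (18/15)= 36/5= 7.20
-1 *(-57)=57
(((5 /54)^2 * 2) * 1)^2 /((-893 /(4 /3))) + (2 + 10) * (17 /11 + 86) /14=8226314428417 /109627243803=75.04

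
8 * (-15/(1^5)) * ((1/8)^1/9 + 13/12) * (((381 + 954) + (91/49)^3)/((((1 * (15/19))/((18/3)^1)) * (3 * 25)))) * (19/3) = -26243297876/231525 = -113349.74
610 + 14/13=7944/13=611.08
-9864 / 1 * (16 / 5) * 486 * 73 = -5599279872 / 5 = -1119855974.40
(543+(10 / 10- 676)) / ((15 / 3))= -132 / 5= -26.40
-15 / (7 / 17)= -255 / 7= -36.43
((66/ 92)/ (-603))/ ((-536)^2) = -11/ 2656338816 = -0.00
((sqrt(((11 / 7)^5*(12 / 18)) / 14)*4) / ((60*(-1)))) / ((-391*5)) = 121*sqrt(33) / 30175425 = 0.00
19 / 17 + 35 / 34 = 73 / 34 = 2.15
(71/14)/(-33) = -0.15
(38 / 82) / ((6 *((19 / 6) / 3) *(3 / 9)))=9 / 41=0.22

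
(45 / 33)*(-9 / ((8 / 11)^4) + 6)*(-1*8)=1607895 / 5632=285.49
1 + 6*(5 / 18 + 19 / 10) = 211 / 15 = 14.07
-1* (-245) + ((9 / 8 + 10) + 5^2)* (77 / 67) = 153573 / 536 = 286.52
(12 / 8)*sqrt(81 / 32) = 27*sqrt(2) / 16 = 2.39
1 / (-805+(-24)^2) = -1 / 229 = -0.00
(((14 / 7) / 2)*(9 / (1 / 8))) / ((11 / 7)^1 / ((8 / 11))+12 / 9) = 12096 / 587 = 20.61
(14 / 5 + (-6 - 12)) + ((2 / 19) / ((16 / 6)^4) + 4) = -2178667 / 194560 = -11.20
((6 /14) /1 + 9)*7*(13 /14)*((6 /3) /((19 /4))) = 3432 /133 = 25.80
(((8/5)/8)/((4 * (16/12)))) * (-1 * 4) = -3/20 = -0.15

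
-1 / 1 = -1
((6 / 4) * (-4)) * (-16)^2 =-1536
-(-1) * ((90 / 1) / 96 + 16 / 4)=79 / 16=4.94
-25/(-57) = 25/57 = 0.44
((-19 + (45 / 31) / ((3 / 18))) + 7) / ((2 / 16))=-816 / 31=-26.32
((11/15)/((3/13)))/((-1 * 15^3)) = -143/151875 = -0.00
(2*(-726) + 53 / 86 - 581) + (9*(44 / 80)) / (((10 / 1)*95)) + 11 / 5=-1658655843 / 817000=-2030.18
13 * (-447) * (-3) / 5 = 17433 / 5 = 3486.60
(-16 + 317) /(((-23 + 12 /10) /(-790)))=1188950 /109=10907.80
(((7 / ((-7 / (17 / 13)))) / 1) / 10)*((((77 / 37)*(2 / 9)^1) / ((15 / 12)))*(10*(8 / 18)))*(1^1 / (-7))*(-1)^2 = 5984 / 194805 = 0.03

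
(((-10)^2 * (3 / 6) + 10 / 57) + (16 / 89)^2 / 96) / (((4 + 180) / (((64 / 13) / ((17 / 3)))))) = 0.24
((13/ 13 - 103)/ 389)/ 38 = -0.01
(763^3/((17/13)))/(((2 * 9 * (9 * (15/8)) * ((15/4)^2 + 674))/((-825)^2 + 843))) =770184288263936/695385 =1107565288.67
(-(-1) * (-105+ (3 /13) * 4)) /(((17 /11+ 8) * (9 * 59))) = -4961 /241605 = -0.02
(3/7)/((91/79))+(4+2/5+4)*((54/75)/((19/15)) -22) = -54358569/302575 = -179.65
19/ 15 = 1.27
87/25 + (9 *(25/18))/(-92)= 15383/4600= 3.34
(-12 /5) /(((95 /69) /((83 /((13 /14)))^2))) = -1118002032 /80275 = -13927.15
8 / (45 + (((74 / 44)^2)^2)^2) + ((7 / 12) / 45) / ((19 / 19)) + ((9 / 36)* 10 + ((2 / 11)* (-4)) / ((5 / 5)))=66057648655006607 / 35532448952463540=1.86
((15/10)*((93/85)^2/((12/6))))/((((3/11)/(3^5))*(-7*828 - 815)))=-2101707/17368900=-0.12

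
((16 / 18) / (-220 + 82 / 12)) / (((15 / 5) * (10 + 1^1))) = -16 / 126621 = -0.00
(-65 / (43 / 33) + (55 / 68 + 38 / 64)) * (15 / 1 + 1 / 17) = -9072568 / 12427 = -730.07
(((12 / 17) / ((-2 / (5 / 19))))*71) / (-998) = 1065 / 161177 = 0.01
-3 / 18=-0.17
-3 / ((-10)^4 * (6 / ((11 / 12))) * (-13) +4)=33 / 9359956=0.00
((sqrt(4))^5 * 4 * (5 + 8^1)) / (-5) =-1664 / 5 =-332.80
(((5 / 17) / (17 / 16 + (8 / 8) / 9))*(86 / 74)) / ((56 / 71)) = 274770 / 744107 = 0.37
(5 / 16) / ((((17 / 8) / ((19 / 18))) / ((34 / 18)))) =95 / 324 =0.29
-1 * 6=-6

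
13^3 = 2197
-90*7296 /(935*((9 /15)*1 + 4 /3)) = -1969920 /5423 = -363.25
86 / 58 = 43 / 29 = 1.48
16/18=8/9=0.89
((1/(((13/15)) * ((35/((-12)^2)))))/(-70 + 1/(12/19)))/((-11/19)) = 98496/821821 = 0.12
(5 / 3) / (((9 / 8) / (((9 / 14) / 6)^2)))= 5 / 294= 0.02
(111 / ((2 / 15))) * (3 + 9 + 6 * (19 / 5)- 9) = 42957 / 2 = 21478.50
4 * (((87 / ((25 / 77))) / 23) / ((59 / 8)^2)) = 1714944 / 2001575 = 0.86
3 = 3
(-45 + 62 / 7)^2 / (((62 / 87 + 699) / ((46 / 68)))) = 128082009 / 101417750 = 1.26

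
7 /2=3.50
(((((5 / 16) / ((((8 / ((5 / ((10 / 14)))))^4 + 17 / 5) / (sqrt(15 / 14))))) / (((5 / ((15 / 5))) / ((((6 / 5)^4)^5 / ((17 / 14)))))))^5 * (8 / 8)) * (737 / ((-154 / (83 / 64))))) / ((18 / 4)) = -29391594779330357287864548791257565330307604269091024701056988342402699201423622243068722282496 * sqrt(210) / 124065522540826378624952477086843212486228809364856577775182433498457612586207687854766845703125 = -3.43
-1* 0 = 0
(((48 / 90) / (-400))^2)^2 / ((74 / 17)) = 17 / 23414062500000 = 0.00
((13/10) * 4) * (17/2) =221/5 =44.20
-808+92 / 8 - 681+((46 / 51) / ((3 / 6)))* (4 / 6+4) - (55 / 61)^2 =-1469.89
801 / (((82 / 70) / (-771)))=-21614985 / 41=-527194.76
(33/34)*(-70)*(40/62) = -23100/527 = -43.83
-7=-7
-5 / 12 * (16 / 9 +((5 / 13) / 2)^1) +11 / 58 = -51401 / 81432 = -0.63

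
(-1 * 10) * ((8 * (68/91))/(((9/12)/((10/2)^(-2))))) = -4352/1365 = -3.19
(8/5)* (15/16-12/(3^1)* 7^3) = -21937/10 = -2193.70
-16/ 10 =-8/ 5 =-1.60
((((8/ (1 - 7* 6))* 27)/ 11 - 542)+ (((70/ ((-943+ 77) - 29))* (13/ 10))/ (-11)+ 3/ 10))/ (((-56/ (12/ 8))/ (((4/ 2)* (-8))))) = -1313064513/ 5651030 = -232.36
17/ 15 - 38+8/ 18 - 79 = -5194/ 45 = -115.42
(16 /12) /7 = 4 /21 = 0.19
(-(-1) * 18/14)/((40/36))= 81/70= 1.16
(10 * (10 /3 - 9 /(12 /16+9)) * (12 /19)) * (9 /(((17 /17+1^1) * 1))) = 16920 /247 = 68.50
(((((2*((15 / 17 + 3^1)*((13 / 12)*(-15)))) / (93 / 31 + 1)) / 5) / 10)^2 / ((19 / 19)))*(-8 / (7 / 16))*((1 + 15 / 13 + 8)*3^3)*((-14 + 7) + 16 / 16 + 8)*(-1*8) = 31924.42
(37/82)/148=1/328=0.00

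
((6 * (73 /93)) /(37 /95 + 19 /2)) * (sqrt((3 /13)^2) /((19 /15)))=65700 /757237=0.09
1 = 1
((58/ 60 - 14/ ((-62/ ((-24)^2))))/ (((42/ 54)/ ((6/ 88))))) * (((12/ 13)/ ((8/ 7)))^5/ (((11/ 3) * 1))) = 1919640074499/ 1782681655040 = 1.08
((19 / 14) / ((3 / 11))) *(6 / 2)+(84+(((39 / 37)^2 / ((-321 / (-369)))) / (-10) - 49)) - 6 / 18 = 760845851 / 15380715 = 49.47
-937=-937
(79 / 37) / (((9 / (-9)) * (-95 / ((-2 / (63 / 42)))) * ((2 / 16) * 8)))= -316 / 10545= -0.03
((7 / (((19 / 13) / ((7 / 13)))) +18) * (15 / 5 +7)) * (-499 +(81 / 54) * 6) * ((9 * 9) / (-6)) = 25864650 / 19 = 1361297.37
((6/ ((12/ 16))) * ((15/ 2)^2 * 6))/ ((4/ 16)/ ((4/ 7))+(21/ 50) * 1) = 1080000/ 343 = 3148.69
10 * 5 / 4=12.50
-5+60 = 55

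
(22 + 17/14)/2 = 325/28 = 11.61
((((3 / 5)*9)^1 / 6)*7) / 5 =63 / 50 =1.26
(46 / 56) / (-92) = -1 / 112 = -0.01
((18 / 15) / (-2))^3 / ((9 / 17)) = -51 / 125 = -0.41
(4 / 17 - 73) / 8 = -9.10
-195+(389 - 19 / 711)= 137915 / 711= 193.97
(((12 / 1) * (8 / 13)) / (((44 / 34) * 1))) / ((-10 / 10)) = -816 / 143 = -5.71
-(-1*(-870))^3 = -658503000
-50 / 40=-5 / 4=-1.25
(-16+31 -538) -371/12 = -6647/12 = -553.92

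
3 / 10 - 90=-89.70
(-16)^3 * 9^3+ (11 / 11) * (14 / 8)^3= -191102633 / 64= -2985978.64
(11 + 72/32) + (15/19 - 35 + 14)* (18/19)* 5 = -119107/1444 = -82.48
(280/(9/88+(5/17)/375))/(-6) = -452.82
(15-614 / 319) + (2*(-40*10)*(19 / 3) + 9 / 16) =-77371979 / 15312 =-5053.03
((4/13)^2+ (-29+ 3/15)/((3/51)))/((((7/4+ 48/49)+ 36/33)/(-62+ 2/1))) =10701487104/1392053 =7687.56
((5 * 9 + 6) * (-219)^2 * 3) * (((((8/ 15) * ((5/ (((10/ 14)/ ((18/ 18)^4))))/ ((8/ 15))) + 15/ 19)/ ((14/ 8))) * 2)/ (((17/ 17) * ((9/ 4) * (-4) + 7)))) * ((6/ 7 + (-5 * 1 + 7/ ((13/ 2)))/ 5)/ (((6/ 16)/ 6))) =-2293693003008/ 60515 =-37902883.63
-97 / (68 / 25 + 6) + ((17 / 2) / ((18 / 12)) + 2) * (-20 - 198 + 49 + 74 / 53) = -14974979 / 11554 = -1296.09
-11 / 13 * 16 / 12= -44 / 39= -1.13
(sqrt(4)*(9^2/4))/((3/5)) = 135/2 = 67.50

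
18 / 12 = 3 / 2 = 1.50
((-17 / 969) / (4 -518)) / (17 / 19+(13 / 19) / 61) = 61 / 1619100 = 0.00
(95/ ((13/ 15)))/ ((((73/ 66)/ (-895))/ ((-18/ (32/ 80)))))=3787863750/ 949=3991426.50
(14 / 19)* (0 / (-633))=0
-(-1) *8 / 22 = 4 / 11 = 0.36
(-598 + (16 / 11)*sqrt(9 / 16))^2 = 43112356 / 121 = 356300.46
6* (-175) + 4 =-1046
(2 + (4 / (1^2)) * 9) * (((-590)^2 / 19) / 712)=87025 / 89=977.81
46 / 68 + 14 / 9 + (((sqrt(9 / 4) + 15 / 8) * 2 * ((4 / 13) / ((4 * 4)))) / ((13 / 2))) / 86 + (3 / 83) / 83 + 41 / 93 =10157186357437 / 3799132603344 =2.67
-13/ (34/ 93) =-1209/ 34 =-35.56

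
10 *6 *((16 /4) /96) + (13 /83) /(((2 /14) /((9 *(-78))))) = -127349 /166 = -767.16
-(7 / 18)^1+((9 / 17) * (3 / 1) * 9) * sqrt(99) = -7 / 18+729 * sqrt(11) / 17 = 141.84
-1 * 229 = -229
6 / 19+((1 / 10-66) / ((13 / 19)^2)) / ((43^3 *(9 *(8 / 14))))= 28991594713 / 91906911720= 0.32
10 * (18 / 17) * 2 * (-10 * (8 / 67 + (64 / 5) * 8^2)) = -197619840 / 1139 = -173502.93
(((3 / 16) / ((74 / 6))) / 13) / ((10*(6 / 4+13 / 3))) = 27 / 1346800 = 0.00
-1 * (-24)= 24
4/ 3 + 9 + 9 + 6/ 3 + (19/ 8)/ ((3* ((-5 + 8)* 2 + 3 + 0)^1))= 4627/ 216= 21.42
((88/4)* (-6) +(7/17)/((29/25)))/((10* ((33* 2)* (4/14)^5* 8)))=-1090791107/83297280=-13.10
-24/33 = -8/11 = -0.73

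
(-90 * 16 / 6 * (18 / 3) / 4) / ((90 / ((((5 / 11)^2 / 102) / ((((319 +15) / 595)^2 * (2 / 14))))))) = -3644375 / 20247414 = -0.18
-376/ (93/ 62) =-752/ 3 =-250.67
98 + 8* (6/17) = 1714/17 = 100.82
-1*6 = -6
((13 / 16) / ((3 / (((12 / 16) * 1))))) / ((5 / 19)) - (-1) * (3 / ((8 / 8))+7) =3447 / 320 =10.77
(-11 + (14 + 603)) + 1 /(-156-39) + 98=137279 /195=703.99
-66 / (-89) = 66 / 89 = 0.74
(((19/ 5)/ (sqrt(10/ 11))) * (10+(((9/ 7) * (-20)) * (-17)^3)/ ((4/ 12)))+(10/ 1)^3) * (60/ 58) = 30000/ 29+30245226 * sqrt(110)/ 203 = 1563668.01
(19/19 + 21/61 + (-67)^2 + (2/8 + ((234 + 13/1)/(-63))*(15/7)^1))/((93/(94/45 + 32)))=24661703053/15010758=1642.94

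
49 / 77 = 7 / 11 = 0.64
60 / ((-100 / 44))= -132 / 5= -26.40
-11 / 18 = -0.61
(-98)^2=9604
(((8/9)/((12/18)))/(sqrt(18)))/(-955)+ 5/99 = 5/99-2* sqrt(2)/8595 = 0.05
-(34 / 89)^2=-1156 / 7921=-0.15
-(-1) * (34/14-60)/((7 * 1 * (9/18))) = -806/49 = -16.45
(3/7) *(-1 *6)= -2.57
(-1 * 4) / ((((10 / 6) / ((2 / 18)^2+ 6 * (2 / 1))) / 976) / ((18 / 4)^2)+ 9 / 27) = -949648 / 79139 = -12.00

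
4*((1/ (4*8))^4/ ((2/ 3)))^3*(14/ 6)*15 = 945/ 2305843009213693952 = 0.00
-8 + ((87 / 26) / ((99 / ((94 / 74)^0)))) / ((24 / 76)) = -40633 / 5148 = -7.89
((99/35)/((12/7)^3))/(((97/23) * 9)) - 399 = -334381523/838080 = -398.99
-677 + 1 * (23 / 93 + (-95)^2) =776387 / 93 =8348.25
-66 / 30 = -11 / 5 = -2.20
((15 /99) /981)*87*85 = 12325 /10791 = 1.14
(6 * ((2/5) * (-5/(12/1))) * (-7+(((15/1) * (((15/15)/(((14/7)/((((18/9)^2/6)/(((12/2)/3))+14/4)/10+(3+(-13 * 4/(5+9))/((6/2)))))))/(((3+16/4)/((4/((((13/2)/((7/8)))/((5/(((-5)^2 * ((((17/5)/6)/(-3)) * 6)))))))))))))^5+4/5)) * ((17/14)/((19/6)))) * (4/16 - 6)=-7436206004905105719/543924389794938880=-13.67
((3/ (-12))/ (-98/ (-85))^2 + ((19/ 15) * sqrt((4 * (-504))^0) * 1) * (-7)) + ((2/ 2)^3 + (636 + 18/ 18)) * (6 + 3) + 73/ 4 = 3314068757/ 576240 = 5751.20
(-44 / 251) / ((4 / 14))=-154 / 251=-0.61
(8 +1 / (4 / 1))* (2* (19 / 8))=627 / 16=39.19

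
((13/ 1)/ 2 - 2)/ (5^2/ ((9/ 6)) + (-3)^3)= -27/ 62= -0.44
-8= -8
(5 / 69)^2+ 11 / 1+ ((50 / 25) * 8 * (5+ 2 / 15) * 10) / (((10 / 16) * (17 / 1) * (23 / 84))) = 118704412 / 404685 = 293.33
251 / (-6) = -251 / 6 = -41.83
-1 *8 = -8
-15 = -15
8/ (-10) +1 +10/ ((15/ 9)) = 31/ 5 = 6.20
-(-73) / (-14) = -73 / 14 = -5.21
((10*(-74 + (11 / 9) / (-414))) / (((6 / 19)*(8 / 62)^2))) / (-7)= 25173226825 / 1251936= 20107.44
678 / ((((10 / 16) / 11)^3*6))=77006336 / 125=616050.69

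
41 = 41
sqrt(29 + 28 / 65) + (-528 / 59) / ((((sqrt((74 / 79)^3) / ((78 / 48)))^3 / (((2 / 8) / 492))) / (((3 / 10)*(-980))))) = sqrt(124345) / 65 + 138372071306469*sqrt(5846) / 1374150918004736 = 13.12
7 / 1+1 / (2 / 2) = 8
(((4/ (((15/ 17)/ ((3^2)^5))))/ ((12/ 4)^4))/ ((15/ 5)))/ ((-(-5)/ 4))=22032/ 25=881.28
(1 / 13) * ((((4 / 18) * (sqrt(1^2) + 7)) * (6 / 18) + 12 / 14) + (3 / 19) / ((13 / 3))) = 69379 / 606879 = 0.11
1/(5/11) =11/5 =2.20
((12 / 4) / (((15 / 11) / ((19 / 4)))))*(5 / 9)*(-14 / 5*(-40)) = 5852 / 9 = 650.22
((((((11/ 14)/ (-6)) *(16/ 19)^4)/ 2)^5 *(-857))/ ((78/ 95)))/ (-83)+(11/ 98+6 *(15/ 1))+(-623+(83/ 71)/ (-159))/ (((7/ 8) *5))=-10292852840306022796624312008767741114137/ 196843829377506914040243307952314034898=-52.29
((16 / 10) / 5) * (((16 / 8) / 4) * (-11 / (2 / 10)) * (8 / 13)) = -5.42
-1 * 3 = -3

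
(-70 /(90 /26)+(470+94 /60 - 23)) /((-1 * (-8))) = 38551 /720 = 53.54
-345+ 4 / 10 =-1723 / 5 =-344.60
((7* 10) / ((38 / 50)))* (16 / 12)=122.81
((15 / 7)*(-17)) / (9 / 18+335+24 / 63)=-1530 / 14107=-0.11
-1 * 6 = -6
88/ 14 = 44/ 7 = 6.29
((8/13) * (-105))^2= 705600/169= 4175.15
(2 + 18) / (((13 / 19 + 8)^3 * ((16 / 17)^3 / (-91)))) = -3066542297 / 919987200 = -3.33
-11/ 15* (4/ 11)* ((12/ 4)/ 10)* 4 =-8/ 25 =-0.32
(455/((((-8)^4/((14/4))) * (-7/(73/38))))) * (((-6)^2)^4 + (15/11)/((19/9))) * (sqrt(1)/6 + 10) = -1822004.61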